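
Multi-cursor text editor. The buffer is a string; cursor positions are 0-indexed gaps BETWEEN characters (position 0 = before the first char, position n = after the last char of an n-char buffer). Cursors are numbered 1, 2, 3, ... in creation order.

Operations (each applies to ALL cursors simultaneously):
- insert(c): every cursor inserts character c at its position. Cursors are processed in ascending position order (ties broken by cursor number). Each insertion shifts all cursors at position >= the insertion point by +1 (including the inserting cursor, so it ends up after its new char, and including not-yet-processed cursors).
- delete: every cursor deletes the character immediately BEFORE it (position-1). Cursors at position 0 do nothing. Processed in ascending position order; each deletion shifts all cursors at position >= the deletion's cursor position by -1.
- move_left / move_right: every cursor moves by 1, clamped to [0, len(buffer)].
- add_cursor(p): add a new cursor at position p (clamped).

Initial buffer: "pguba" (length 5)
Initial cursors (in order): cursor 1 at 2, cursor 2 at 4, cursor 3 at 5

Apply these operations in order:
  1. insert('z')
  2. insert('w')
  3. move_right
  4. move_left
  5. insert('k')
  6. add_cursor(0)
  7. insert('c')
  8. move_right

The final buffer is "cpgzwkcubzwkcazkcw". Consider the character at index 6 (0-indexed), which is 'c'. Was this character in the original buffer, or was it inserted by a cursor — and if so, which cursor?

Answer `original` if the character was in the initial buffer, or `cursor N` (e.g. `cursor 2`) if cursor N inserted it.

After op 1 (insert('z')): buffer="pgzubzaz" (len 8), cursors c1@3 c2@6 c3@8, authorship ..1..2.3
After op 2 (insert('w')): buffer="pgzwubzwazw" (len 11), cursors c1@4 c2@8 c3@11, authorship ..11..22.33
After op 3 (move_right): buffer="pgzwubzwazw" (len 11), cursors c1@5 c2@9 c3@11, authorship ..11..22.33
After op 4 (move_left): buffer="pgzwubzwazw" (len 11), cursors c1@4 c2@8 c3@10, authorship ..11..22.33
After op 5 (insert('k')): buffer="pgzwkubzwkazkw" (len 14), cursors c1@5 c2@10 c3@13, authorship ..111..222.333
After op 6 (add_cursor(0)): buffer="pgzwkubzwkazkw" (len 14), cursors c4@0 c1@5 c2@10 c3@13, authorship ..111..222.333
After op 7 (insert('c')): buffer="cpgzwkcubzwkcazkcw" (len 18), cursors c4@1 c1@7 c2@13 c3@17, authorship 4..1111..2222.3333
After op 8 (move_right): buffer="cpgzwkcubzwkcazkcw" (len 18), cursors c4@2 c1@8 c2@14 c3@18, authorship 4..1111..2222.3333
Authorship (.=original, N=cursor N): 4 . . 1 1 1 1 . . 2 2 2 2 . 3 3 3 3
Index 6: author = 1

Answer: cursor 1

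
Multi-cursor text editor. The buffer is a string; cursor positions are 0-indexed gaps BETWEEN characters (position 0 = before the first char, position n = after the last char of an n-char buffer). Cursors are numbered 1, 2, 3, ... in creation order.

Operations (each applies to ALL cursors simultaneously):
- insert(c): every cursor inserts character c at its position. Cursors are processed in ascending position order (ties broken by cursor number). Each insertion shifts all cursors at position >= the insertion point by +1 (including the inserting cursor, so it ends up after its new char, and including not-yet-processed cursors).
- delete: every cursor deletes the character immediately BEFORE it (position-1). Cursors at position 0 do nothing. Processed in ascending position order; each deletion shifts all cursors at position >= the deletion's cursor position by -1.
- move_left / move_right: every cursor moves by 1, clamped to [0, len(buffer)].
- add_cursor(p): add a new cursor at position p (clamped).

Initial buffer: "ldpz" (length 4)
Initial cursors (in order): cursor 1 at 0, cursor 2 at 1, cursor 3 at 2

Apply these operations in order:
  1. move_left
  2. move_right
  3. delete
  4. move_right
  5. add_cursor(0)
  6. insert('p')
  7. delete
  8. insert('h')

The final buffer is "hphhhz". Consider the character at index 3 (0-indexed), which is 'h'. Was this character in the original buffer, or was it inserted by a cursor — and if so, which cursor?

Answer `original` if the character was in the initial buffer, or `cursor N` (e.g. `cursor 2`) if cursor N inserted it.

After op 1 (move_left): buffer="ldpz" (len 4), cursors c1@0 c2@0 c3@1, authorship ....
After op 2 (move_right): buffer="ldpz" (len 4), cursors c1@1 c2@1 c3@2, authorship ....
After op 3 (delete): buffer="pz" (len 2), cursors c1@0 c2@0 c3@0, authorship ..
After op 4 (move_right): buffer="pz" (len 2), cursors c1@1 c2@1 c3@1, authorship ..
After op 5 (add_cursor(0)): buffer="pz" (len 2), cursors c4@0 c1@1 c2@1 c3@1, authorship ..
After op 6 (insert('p')): buffer="pppppz" (len 6), cursors c4@1 c1@5 c2@5 c3@5, authorship 4.123.
After op 7 (delete): buffer="pz" (len 2), cursors c4@0 c1@1 c2@1 c3@1, authorship ..
After op 8 (insert('h')): buffer="hphhhz" (len 6), cursors c4@1 c1@5 c2@5 c3@5, authorship 4.123.
Authorship (.=original, N=cursor N): 4 . 1 2 3 .
Index 3: author = 2

Answer: cursor 2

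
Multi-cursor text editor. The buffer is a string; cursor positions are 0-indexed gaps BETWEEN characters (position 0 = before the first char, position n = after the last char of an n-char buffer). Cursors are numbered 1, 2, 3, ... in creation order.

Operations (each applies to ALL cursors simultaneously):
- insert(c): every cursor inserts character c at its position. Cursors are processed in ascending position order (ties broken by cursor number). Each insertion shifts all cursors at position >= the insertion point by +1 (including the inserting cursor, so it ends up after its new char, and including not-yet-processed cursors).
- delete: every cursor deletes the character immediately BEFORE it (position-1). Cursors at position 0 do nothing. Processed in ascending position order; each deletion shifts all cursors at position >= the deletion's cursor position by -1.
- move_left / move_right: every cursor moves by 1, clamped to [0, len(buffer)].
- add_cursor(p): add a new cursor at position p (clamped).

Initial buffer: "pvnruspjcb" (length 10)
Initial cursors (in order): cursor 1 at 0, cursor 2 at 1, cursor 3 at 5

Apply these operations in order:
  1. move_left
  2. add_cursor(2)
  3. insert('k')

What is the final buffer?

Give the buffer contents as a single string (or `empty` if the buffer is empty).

After op 1 (move_left): buffer="pvnruspjcb" (len 10), cursors c1@0 c2@0 c3@4, authorship ..........
After op 2 (add_cursor(2)): buffer="pvnruspjcb" (len 10), cursors c1@0 c2@0 c4@2 c3@4, authorship ..........
After op 3 (insert('k')): buffer="kkpvknrkuspjcb" (len 14), cursors c1@2 c2@2 c4@5 c3@8, authorship 12..4..3......

Answer: kkpvknrkuspjcb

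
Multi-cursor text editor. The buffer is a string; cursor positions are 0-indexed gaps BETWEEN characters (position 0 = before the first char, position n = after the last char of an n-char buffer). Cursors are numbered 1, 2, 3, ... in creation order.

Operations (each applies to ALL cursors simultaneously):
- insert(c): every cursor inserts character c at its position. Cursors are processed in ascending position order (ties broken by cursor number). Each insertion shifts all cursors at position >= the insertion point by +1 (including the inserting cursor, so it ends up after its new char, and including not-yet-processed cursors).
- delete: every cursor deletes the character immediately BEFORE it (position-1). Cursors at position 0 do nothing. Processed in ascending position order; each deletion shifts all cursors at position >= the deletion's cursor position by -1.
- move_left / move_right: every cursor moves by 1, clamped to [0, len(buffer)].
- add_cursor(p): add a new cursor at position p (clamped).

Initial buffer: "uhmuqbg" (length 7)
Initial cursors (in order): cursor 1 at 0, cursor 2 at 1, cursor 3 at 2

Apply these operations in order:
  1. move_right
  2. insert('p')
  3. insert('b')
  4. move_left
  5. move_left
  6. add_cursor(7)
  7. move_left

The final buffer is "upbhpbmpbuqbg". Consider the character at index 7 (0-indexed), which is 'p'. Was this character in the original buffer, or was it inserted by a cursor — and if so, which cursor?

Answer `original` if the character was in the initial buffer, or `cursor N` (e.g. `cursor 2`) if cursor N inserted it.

After op 1 (move_right): buffer="uhmuqbg" (len 7), cursors c1@1 c2@2 c3@3, authorship .......
After op 2 (insert('p')): buffer="uphpmpuqbg" (len 10), cursors c1@2 c2@4 c3@6, authorship .1.2.3....
After op 3 (insert('b')): buffer="upbhpbmpbuqbg" (len 13), cursors c1@3 c2@6 c3@9, authorship .11.22.33....
After op 4 (move_left): buffer="upbhpbmpbuqbg" (len 13), cursors c1@2 c2@5 c3@8, authorship .11.22.33....
After op 5 (move_left): buffer="upbhpbmpbuqbg" (len 13), cursors c1@1 c2@4 c3@7, authorship .11.22.33....
After op 6 (add_cursor(7)): buffer="upbhpbmpbuqbg" (len 13), cursors c1@1 c2@4 c3@7 c4@7, authorship .11.22.33....
After op 7 (move_left): buffer="upbhpbmpbuqbg" (len 13), cursors c1@0 c2@3 c3@6 c4@6, authorship .11.22.33....
Authorship (.=original, N=cursor N): . 1 1 . 2 2 . 3 3 . . . .
Index 7: author = 3

Answer: cursor 3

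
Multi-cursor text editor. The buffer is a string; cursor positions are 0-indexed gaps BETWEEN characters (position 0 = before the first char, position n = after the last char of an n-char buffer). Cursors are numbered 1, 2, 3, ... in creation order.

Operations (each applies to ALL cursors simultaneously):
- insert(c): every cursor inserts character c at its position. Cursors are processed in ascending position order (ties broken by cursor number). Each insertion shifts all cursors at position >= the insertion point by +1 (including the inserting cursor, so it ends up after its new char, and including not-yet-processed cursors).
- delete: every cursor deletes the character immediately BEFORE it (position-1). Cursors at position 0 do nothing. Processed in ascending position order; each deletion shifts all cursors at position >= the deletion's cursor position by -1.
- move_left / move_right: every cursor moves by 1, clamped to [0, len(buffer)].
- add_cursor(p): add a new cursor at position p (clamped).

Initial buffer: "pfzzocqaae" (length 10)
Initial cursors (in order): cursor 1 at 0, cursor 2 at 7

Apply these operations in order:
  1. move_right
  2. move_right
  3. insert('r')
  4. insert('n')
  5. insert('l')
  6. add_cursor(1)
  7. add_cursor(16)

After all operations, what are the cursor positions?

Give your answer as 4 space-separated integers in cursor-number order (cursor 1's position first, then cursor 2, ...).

After op 1 (move_right): buffer="pfzzocqaae" (len 10), cursors c1@1 c2@8, authorship ..........
After op 2 (move_right): buffer="pfzzocqaae" (len 10), cursors c1@2 c2@9, authorship ..........
After op 3 (insert('r')): buffer="pfrzzocqaare" (len 12), cursors c1@3 c2@11, authorship ..1.......2.
After op 4 (insert('n')): buffer="pfrnzzocqaarne" (len 14), cursors c1@4 c2@13, authorship ..11.......22.
After op 5 (insert('l')): buffer="pfrnlzzocqaarnle" (len 16), cursors c1@5 c2@15, authorship ..111.......222.
After op 6 (add_cursor(1)): buffer="pfrnlzzocqaarnle" (len 16), cursors c3@1 c1@5 c2@15, authorship ..111.......222.
After op 7 (add_cursor(16)): buffer="pfrnlzzocqaarnle" (len 16), cursors c3@1 c1@5 c2@15 c4@16, authorship ..111.......222.

Answer: 5 15 1 16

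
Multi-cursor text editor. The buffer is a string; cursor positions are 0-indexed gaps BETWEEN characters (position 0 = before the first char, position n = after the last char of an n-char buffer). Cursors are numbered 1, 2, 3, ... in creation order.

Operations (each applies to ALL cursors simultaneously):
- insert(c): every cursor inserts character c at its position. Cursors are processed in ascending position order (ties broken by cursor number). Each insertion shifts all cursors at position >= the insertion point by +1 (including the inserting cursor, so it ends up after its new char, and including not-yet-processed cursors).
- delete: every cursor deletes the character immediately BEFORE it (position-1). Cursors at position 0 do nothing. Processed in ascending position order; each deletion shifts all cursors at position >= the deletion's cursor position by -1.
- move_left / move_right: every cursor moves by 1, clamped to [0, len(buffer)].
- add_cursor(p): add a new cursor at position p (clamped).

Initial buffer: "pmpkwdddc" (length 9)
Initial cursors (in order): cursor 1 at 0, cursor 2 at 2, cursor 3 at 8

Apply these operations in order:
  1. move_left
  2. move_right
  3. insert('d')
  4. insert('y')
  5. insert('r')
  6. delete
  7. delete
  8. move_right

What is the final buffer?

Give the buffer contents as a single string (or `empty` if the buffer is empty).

After op 1 (move_left): buffer="pmpkwdddc" (len 9), cursors c1@0 c2@1 c3@7, authorship .........
After op 2 (move_right): buffer="pmpkwdddc" (len 9), cursors c1@1 c2@2 c3@8, authorship .........
After op 3 (insert('d')): buffer="pdmdpkwddddc" (len 12), cursors c1@2 c2@4 c3@11, authorship .1.2......3.
After op 4 (insert('y')): buffer="pdymdypkwddddyc" (len 15), cursors c1@3 c2@6 c3@14, authorship .11.22......33.
After op 5 (insert('r')): buffer="pdyrmdyrpkwddddyrc" (len 18), cursors c1@4 c2@8 c3@17, authorship .111.222......333.
After op 6 (delete): buffer="pdymdypkwddddyc" (len 15), cursors c1@3 c2@6 c3@14, authorship .11.22......33.
After op 7 (delete): buffer="pdmdpkwddddc" (len 12), cursors c1@2 c2@4 c3@11, authorship .1.2......3.
After op 8 (move_right): buffer="pdmdpkwddddc" (len 12), cursors c1@3 c2@5 c3@12, authorship .1.2......3.

Answer: pdmdpkwddddc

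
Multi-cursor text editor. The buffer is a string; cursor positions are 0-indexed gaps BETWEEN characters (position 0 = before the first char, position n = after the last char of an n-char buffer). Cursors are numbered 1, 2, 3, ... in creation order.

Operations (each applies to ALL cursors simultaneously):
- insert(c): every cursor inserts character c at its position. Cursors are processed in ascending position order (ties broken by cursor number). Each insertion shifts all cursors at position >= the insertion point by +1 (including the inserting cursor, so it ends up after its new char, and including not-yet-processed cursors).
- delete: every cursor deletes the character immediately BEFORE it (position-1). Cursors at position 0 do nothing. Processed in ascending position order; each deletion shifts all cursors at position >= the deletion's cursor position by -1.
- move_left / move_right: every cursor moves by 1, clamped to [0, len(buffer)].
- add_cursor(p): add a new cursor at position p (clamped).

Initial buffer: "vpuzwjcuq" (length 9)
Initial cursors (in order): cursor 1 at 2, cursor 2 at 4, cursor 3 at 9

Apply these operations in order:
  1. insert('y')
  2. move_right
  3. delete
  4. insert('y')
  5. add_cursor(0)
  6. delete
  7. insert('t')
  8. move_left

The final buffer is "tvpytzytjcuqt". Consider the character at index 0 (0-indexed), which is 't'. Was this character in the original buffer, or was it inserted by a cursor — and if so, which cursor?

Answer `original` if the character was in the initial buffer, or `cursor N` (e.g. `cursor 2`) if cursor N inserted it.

Answer: cursor 4

Derivation:
After op 1 (insert('y')): buffer="vpyuzywjcuqy" (len 12), cursors c1@3 c2@6 c3@12, authorship ..1..2.....3
After op 2 (move_right): buffer="vpyuzywjcuqy" (len 12), cursors c1@4 c2@7 c3@12, authorship ..1..2.....3
After op 3 (delete): buffer="vpyzyjcuq" (len 9), cursors c1@3 c2@5 c3@9, authorship ..1.2....
After op 4 (insert('y')): buffer="vpyyzyyjcuqy" (len 12), cursors c1@4 c2@7 c3@12, authorship ..11.22....3
After op 5 (add_cursor(0)): buffer="vpyyzyyjcuqy" (len 12), cursors c4@0 c1@4 c2@7 c3@12, authorship ..11.22....3
After op 6 (delete): buffer="vpyzyjcuq" (len 9), cursors c4@0 c1@3 c2@5 c3@9, authorship ..1.2....
After op 7 (insert('t')): buffer="tvpytzytjcuqt" (len 13), cursors c4@1 c1@5 c2@8 c3@13, authorship 4..11.22....3
After op 8 (move_left): buffer="tvpytzytjcuqt" (len 13), cursors c4@0 c1@4 c2@7 c3@12, authorship 4..11.22....3
Authorship (.=original, N=cursor N): 4 . . 1 1 . 2 2 . . . . 3
Index 0: author = 4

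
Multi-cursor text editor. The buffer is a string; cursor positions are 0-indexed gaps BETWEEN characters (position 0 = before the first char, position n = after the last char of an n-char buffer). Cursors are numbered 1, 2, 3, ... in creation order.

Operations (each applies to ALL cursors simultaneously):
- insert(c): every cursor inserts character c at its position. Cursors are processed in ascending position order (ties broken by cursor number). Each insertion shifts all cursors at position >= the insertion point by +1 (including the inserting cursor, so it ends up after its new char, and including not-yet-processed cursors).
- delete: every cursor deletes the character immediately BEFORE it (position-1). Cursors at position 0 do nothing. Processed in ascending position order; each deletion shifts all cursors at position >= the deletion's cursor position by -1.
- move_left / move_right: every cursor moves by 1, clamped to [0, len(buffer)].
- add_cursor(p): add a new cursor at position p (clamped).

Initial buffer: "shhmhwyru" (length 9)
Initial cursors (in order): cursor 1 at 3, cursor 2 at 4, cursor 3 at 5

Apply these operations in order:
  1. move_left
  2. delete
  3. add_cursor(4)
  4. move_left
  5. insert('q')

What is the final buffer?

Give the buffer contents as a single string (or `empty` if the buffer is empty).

After op 1 (move_left): buffer="shhmhwyru" (len 9), cursors c1@2 c2@3 c3@4, authorship .........
After op 2 (delete): buffer="shwyru" (len 6), cursors c1@1 c2@1 c3@1, authorship ......
After op 3 (add_cursor(4)): buffer="shwyru" (len 6), cursors c1@1 c2@1 c3@1 c4@4, authorship ......
After op 4 (move_left): buffer="shwyru" (len 6), cursors c1@0 c2@0 c3@0 c4@3, authorship ......
After op 5 (insert('q')): buffer="qqqshwqyru" (len 10), cursors c1@3 c2@3 c3@3 c4@7, authorship 123...4...

Answer: qqqshwqyru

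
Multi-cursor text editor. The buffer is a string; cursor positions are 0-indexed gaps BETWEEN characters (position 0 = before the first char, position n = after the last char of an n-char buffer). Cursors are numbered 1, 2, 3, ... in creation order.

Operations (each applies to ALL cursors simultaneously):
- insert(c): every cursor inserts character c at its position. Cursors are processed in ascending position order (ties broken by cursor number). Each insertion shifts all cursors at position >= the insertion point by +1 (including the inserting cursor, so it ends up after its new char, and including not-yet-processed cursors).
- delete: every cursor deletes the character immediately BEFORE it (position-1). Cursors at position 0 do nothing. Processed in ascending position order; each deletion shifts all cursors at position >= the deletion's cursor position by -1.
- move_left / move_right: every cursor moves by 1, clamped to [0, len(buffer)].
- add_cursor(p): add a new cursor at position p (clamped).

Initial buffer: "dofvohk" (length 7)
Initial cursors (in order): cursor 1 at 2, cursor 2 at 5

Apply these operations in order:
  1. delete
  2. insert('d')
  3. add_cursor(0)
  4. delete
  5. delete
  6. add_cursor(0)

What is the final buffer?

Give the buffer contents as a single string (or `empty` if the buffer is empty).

After op 1 (delete): buffer="dfvhk" (len 5), cursors c1@1 c2@3, authorship .....
After op 2 (insert('d')): buffer="ddfvdhk" (len 7), cursors c1@2 c2@5, authorship .1..2..
After op 3 (add_cursor(0)): buffer="ddfvdhk" (len 7), cursors c3@0 c1@2 c2@5, authorship .1..2..
After op 4 (delete): buffer="dfvhk" (len 5), cursors c3@0 c1@1 c2@3, authorship .....
After op 5 (delete): buffer="fhk" (len 3), cursors c1@0 c3@0 c2@1, authorship ...
After op 6 (add_cursor(0)): buffer="fhk" (len 3), cursors c1@0 c3@0 c4@0 c2@1, authorship ...

Answer: fhk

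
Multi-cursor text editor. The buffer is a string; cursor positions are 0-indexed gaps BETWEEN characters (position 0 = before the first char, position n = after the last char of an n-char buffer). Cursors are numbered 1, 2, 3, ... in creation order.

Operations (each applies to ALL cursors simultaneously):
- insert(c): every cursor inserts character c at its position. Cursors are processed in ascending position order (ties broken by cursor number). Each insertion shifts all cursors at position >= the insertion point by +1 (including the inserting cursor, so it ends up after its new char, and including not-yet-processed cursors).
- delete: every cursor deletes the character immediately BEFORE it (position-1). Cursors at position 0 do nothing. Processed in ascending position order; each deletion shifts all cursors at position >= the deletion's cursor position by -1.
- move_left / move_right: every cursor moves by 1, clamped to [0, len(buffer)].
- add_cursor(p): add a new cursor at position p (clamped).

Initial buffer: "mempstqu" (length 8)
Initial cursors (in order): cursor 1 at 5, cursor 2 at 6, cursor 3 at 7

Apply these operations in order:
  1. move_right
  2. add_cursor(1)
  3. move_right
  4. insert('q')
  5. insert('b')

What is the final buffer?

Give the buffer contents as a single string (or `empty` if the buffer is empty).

Answer: meqbmpstqqbuqqbb

Derivation:
After op 1 (move_right): buffer="mempstqu" (len 8), cursors c1@6 c2@7 c3@8, authorship ........
After op 2 (add_cursor(1)): buffer="mempstqu" (len 8), cursors c4@1 c1@6 c2@7 c3@8, authorship ........
After op 3 (move_right): buffer="mempstqu" (len 8), cursors c4@2 c1@7 c2@8 c3@8, authorship ........
After op 4 (insert('q')): buffer="meqmpstqquqq" (len 12), cursors c4@3 c1@9 c2@12 c3@12, authorship ..4.....1.23
After op 5 (insert('b')): buffer="meqbmpstqqbuqqbb" (len 16), cursors c4@4 c1@11 c2@16 c3@16, authorship ..44.....11.2323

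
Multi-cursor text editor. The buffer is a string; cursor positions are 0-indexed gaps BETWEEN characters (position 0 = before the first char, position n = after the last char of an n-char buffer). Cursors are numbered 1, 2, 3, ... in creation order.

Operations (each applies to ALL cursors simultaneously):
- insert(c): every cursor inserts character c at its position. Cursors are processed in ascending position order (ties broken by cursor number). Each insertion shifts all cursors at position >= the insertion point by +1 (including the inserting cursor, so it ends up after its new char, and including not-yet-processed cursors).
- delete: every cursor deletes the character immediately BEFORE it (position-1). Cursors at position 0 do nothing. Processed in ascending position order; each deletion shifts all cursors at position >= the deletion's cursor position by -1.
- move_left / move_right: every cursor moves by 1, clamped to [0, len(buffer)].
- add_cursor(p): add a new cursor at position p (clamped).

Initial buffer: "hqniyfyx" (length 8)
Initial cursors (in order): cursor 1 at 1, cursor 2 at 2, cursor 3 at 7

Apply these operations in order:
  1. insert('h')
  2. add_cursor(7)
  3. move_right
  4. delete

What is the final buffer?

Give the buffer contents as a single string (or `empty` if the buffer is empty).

After op 1 (insert('h')): buffer="hhqhniyfyhx" (len 11), cursors c1@2 c2@4 c3@10, authorship .1.2.....3.
After op 2 (add_cursor(7)): buffer="hhqhniyfyhx" (len 11), cursors c1@2 c2@4 c4@7 c3@10, authorship .1.2.....3.
After op 3 (move_right): buffer="hhqhniyfyhx" (len 11), cursors c1@3 c2@5 c4@8 c3@11, authorship .1.2.....3.
After op 4 (delete): buffer="hhhiyyh" (len 7), cursors c1@2 c2@3 c4@5 c3@7, authorship .12...3

Answer: hhhiyyh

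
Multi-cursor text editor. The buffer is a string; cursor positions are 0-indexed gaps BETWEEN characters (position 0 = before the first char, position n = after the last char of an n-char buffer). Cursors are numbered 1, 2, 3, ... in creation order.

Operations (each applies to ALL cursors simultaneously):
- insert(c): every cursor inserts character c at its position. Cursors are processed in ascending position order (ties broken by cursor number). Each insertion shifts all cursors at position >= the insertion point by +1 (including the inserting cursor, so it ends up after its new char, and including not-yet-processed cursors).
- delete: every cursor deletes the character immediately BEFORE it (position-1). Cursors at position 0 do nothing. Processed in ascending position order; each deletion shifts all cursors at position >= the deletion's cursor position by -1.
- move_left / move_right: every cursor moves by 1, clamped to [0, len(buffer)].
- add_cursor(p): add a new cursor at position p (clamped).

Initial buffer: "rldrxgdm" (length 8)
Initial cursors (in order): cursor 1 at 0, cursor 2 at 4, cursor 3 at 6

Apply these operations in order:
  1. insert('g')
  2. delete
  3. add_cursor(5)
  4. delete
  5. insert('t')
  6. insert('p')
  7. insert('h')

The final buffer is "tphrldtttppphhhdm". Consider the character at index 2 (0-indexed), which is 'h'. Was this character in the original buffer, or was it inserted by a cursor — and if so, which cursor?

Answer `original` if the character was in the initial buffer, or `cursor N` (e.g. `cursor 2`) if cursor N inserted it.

Answer: cursor 1

Derivation:
After op 1 (insert('g')): buffer="grldrgxggdm" (len 11), cursors c1@1 c2@6 c3@9, authorship 1....2..3..
After op 2 (delete): buffer="rldrxgdm" (len 8), cursors c1@0 c2@4 c3@6, authorship ........
After op 3 (add_cursor(5)): buffer="rldrxgdm" (len 8), cursors c1@0 c2@4 c4@5 c3@6, authorship ........
After op 4 (delete): buffer="rlddm" (len 5), cursors c1@0 c2@3 c3@3 c4@3, authorship .....
After op 5 (insert('t')): buffer="trldtttdm" (len 9), cursors c1@1 c2@7 c3@7 c4@7, authorship 1...234..
After op 6 (insert('p')): buffer="tprldtttpppdm" (len 13), cursors c1@2 c2@11 c3@11 c4@11, authorship 11...234234..
After op 7 (insert('h')): buffer="tphrldtttppphhhdm" (len 17), cursors c1@3 c2@15 c3@15 c4@15, authorship 111...234234234..
Authorship (.=original, N=cursor N): 1 1 1 . . . 2 3 4 2 3 4 2 3 4 . .
Index 2: author = 1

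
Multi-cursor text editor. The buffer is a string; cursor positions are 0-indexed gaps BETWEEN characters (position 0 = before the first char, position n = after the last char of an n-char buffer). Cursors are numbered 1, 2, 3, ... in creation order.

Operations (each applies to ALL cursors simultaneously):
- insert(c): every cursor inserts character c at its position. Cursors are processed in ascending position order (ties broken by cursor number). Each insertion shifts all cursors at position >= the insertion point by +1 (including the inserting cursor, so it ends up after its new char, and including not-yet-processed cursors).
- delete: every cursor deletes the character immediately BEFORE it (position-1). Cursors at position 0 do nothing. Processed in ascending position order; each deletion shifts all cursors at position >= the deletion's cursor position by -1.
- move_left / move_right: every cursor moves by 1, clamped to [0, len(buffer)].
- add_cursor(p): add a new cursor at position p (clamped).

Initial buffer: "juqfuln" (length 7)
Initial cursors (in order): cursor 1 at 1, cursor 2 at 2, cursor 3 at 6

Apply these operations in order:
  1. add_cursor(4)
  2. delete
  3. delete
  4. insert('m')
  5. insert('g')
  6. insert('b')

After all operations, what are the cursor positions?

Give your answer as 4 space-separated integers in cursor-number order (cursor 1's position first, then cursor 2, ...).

After op 1 (add_cursor(4)): buffer="juqfuln" (len 7), cursors c1@1 c2@2 c4@4 c3@6, authorship .......
After op 2 (delete): buffer="qun" (len 3), cursors c1@0 c2@0 c4@1 c3@2, authorship ...
After op 3 (delete): buffer="n" (len 1), cursors c1@0 c2@0 c3@0 c4@0, authorship .
After op 4 (insert('m')): buffer="mmmmn" (len 5), cursors c1@4 c2@4 c3@4 c4@4, authorship 1234.
After op 5 (insert('g')): buffer="mmmmggggn" (len 9), cursors c1@8 c2@8 c3@8 c4@8, authorship 12341234.
After op 6 (insert('b')): buffer="mmmmggggbbbbn" (len 13), cursors c1@12 c2@12 c3@12 c4@12, authorship 123412341234.

Answer: 12 12 12 12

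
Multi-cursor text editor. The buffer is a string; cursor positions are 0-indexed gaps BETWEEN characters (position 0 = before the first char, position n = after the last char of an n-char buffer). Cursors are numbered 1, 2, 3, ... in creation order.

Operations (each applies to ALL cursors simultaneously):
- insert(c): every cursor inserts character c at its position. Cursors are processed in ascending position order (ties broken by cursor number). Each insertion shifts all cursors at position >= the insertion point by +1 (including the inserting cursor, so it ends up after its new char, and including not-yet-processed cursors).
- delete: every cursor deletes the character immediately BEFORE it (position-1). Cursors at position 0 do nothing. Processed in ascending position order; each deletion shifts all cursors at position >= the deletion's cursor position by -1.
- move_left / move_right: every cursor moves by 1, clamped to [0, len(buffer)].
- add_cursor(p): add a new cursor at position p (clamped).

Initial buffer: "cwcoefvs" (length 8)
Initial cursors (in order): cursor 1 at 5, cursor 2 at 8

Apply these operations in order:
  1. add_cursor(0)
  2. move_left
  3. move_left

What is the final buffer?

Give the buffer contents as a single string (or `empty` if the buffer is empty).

Answer: cwcoefvs

Derivation:
After op 1 (add_cursor(0)): buffer="cwcoefvs" (len 8), cursors c3@0 c1@5 c2@8, authorship ........
After op 2 (move_left): buffer="cwcoefvs" (len 8), cursors c3@0 c1@4 c2@7, authorship ........
After op 3 (move_left): buffer="cwcoefvs" (len 8), cursors c3@0 c1@3 c2@6, authorship ........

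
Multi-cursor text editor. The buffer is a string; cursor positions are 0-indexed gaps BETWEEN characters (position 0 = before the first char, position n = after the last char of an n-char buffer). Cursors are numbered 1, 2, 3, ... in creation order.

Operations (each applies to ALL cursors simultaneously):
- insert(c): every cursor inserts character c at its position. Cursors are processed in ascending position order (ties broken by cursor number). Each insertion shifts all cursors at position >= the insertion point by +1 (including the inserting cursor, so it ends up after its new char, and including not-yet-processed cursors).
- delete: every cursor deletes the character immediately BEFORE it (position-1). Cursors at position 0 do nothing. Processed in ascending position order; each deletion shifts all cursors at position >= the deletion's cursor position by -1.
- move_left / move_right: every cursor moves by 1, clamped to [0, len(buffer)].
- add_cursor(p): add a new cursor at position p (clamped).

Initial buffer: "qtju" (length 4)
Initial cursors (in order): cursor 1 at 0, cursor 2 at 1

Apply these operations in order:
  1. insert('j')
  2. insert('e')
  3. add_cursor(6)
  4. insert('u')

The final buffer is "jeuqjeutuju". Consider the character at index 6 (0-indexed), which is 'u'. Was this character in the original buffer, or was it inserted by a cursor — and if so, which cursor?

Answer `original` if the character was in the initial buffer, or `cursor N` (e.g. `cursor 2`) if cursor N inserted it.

After op 1 (insert('j')): buffer="jqjtju" (len 6), cursors c1@1 c2@3, authorship 1.2...
After op 2 (insert('e')): buffer="jeqjetju" (len 8), cursors c1@2 c2@5, authorship 11.22...
After op 3 (add_cursor(6)): buffer="jeqjetju" (len 8), cursors c1@2 c2@5 c3@6, authorship 11.22...
After op 4 (insert('u')): buffer="jeuqjeutuju" (len 11), cursors c1@3 c2@7 c3@9, authorship 111.222.3..
Authorship (.=original, N=cursor N): 1 1 1 . 2 2 2 . 3 . .
Index 6: author = 2

Answer: cursor 2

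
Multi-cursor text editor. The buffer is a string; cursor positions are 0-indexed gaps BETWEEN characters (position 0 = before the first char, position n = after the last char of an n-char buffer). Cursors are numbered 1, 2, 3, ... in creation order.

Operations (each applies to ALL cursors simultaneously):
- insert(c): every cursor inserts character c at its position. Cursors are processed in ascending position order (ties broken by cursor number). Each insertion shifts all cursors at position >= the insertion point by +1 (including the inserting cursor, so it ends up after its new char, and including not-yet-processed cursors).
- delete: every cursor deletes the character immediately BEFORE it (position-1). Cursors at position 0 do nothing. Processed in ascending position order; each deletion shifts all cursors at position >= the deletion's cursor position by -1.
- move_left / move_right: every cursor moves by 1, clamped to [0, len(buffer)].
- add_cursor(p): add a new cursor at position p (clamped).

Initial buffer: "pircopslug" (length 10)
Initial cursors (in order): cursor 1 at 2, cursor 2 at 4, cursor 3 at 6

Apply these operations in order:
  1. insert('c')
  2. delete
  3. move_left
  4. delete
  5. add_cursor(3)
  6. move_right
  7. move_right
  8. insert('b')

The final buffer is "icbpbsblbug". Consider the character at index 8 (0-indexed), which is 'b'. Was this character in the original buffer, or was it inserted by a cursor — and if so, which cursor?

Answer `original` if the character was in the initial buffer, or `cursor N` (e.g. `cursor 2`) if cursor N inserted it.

After op 1 (insert('c')): buffer="picrccopcslug" (len 13), cursors c1@3 c2@6 c3@9, authorship ..1..2..3....
After op 2 (delete): buffer="pircopslug" (len 10), cursors c1@2 c2@4 c3@6, authorship ..........
After op 3 (move_left): buffer="pircopslug" (len 10), cursors c1@1 c2@3 c3@5, authorship ..........
After op 4 (delete): buffer="icpslug" (len 7), cursors c1@0 c2@1 c3@2, authorship .......
After op 5 (add_cursor(3)): buffer="icpslug" (len 7), cursors c1@0 c2@1 c3@2 c4@3, authorship .......
After op 6 (move_right): buffer="icpslug" (len 7), cursors c1@1 c2@2 c3@3 c4@4, authorship .......
After op 7 (move_right): buffer="icpslug" (len 7), cursors c1@2 c2@3 c3@4 c4@5, authorship .......
After op 8 (insert('b')): buffer="icbpbsblbug" (len 11), cursors c1@3 c2@5 c3@7 c4@9, authorship ..1.2.3.4..
Authorship (.=original, N=cursor N): . . 1 . 2 . 3 . 4 . .
Index 8: author = 4

Answer: cursor 4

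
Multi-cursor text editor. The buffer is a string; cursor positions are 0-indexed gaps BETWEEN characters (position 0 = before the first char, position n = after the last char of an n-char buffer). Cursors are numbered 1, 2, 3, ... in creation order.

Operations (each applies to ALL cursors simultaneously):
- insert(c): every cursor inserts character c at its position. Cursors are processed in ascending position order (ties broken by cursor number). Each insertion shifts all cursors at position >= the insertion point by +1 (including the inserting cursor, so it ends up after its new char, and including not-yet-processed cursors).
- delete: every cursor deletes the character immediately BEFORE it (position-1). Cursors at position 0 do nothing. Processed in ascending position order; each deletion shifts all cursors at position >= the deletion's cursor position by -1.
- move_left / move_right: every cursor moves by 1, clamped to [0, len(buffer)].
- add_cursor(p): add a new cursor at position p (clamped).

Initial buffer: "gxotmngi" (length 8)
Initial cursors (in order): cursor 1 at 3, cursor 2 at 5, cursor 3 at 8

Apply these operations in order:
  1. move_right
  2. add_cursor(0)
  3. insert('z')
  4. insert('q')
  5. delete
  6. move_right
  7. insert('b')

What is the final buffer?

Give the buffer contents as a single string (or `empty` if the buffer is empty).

Answer: zgbxotzmbnzgbizb

Derivation:
After op 1 (move_right): buffer="gxotmngi" (len 8), cursors c1@4 c2@6 c3@8, authorship ........
After op 2 (add_cursor(0)): buffer="gxotmngi" (len 8), cursors c4@0 c1@4 c2@6 c3@8, authorship ........
After op 3 (insert('z')): buffer="zgxotzmnzgiz" (len 12), cursors c4@1 c1@6 c2@9 c3@12, authorship 4....1..2..3
After op 4 (insert('q')): buffer="zqgxotzqmnzqgizq" (len 16), cursors c4@2 c1@8 c2@12 c3@16, authorship 44....11..22..33
After op 5 (delete): buffer="zgxotzmnzgiz" (len 12), cursors c4@1 c1@6 c2@9 c3@12, authorship 4....1..2..3
After op 6 (move_right): buffer="zgxotzmnzgiz" (len 12), cursors c4@2 c1@7 c2@10 c3@12, authorship 4....1..2..3
After op 7 (insert('b')): buffer="zgbxotzmbnzgbizb" (len 16), cursors c4@3 c1@9 c2@13 c3@16, authorship 4.4...1.1.2.2.33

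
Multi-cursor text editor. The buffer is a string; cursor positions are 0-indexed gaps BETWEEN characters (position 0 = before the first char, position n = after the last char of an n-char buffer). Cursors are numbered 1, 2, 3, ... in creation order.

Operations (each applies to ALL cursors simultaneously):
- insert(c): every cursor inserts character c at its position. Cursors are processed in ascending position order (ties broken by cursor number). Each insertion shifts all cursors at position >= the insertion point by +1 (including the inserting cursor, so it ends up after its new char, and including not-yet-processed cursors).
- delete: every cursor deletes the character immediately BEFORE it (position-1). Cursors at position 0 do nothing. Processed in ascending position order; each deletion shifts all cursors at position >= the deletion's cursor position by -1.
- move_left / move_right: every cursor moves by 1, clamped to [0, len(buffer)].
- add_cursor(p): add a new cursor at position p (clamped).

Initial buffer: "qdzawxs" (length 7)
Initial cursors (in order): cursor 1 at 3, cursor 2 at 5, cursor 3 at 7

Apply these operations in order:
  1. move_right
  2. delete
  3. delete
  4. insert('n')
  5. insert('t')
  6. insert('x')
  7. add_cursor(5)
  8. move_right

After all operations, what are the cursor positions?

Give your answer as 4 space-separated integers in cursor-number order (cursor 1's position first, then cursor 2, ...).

Answer: 10 10 10 6

Derivation:
After op 1 (move_right): buffer="qdzawxs" (len 7), cursors c1@4 c2@6 c3@7, authorship .......
After op 2 (delete): buffer="qdzw" (len 4), cursors c1@3 c2@4 c3@4, authorship ....
After op 3 (delete): buffer="q" (len 1), cursors c1@1 c2@1 c3@1, authorship .
After op 4 (insert('n')): buffer="qnnn" (len 4), cursors c1@4 c2@4 c3@4, authorship .123
After op 5 (insert('t')): buffer="qnnnttt" (len 7), cursors c1@7 c2@7 c3@7, authorship .123123
After op 6 (insert('x')): buffer="qnnntttxxx" (len 10), cursors c1@10 c2@10 c3@10, authorship .123123123
After op 7 (add_cursor(5)): buffer="qnnntttxxx" (len 10), cursors c4@5 c1@10 c2@10 c3@10, authorship .123123123
After op 8 (move_right): buffer="qnnntttxxx" (len 10), cursors c4@6 c1@10 c2@10 c3@10, authorship .123123123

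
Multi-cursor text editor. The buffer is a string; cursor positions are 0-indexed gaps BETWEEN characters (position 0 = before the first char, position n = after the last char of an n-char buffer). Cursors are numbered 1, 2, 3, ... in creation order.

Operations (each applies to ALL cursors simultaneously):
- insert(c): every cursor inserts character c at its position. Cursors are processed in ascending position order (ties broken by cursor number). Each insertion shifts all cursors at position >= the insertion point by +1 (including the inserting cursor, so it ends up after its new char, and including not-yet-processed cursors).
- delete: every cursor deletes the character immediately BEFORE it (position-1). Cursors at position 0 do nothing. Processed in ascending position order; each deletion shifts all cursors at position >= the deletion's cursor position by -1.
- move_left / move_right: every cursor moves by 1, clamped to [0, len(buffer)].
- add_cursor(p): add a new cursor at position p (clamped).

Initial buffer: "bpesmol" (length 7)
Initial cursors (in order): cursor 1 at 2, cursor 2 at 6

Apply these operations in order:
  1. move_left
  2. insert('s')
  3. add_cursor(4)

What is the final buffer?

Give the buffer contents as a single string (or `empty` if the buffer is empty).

After op 1 (move_left): buffer="bpesmol" (len 7), cursors c1@1 c2@5, authorship .......
After op 2 (insert('s')): buffer="bspesmsol" (len 9), cursors c1@2 c2@7, authorship .1....2..
After op 3 (add_cursor(4)): buffer="bspesmsol" (len 9), cursors c1@2 c3@4 c2@7, authorship .1....2..

Answer: bspesmsol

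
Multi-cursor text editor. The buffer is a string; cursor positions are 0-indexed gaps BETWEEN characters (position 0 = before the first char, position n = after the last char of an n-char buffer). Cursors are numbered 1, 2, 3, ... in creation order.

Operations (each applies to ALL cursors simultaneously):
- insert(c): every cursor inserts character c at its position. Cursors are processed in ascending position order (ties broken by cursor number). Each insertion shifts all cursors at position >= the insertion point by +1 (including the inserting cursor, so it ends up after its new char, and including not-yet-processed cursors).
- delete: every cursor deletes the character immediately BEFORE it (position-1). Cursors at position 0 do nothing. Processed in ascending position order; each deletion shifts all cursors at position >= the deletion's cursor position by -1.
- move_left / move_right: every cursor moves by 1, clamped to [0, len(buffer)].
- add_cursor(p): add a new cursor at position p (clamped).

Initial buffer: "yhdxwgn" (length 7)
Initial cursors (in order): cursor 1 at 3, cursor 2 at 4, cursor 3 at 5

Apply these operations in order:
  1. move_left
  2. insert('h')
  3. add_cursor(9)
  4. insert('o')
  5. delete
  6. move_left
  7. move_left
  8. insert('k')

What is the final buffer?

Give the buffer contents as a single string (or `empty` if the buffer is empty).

Answer: ykhhkdhkxhkwgn

Derivation:
After op 1 (move_left): buffer="yhdxwgn" (len 7), cursors c1@2 c2@3 c3@4, authorship .......
After op 2 (insert('h')): buffer="yhhdhxhwgn" (len 10), cursors c1@3 c2@5 c3@7, authorship ..1.2.3...
After op 3 (add_cursor(9)): buffer="yhhdhxhwgn" (len 10), cursors c1@3 c2@5 c3@7 c4@9, authorship ..1.2.3...
After op 4 (insert('o')): buffer="yhhodhoxhowgon" (len 14), cursors c1@4 c2@7 c3@10 c4@13, authorship ..11.22.33..4.
After op 5 (delete): buffer="yhhdhxhwgn" (len 10), cursors c1@3 c2@5 c3@7 c4@9, authorship ..1.2.3...
After op 6 (move_left): buffer="yhhdhxhwgn" (len 10), cursors c1@2 c2@4 c3@6 c4@8, authorship ..1.2.3...
After op 7 (move_left): buffer="yhhdhxhwgn" (len 10), cursors c1@1 c2@3 c3@5 c4@7, authorship ..1.2.3...
After op 8 (insert('k')): buffer="ykhhkdhkxhkwgn" (len 14), cursors c1@2 c2@5 c3@8 c4@11, authorship .1.12.23.34...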